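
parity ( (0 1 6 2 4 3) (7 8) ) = even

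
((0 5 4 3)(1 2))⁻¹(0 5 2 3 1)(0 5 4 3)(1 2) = (0 2 5 4 1)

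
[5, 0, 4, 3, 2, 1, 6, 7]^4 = [5, 0, 2, 3, 4, 1, 6, 7]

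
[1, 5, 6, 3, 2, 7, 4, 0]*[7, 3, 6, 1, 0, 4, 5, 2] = [3, 4, 5, 1, 6, 2, 0, 7]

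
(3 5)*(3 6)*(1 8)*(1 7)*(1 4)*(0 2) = (0 2) (1 8 7 4) (3 5 6) 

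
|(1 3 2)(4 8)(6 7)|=6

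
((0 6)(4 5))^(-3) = (0 6)(4 5)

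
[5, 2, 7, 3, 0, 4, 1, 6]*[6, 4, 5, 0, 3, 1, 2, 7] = [1, 5, 7, 0, 6, 3, 4, 2]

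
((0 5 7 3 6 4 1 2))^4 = (0 6)(1 7)(2 3)(4 5)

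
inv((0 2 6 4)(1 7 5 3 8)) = (0 4 6 2)(1 8 3 5 7)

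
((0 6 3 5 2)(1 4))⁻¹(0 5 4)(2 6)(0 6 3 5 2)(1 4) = (0 3)(1 6 2)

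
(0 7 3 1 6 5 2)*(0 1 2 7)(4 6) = (1 4 6 5 7 3 2)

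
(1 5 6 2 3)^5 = ()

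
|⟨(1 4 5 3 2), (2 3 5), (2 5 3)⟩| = 60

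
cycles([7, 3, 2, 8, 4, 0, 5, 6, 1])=(0 7 6 5) (1 3 8) 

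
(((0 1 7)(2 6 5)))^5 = (0 7 1)(2 5 6)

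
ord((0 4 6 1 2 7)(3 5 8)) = 6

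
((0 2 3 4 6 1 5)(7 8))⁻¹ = (0 5 1 6 4 3 2)(7 8)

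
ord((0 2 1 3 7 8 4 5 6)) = 9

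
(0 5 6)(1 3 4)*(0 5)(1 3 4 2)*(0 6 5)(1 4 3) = (0 6)(1 3 2 4)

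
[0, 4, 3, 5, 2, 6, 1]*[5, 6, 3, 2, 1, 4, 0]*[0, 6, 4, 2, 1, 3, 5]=[3, 6, 4, 1, 2, 0, 5]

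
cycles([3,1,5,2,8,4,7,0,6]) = (0 3 2 5 4 8 6 7)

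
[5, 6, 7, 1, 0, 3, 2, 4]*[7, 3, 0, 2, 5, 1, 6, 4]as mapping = [0→1, 1→6, 2→4, 3→3, 4→7, 5→2, 6→0, 7→5]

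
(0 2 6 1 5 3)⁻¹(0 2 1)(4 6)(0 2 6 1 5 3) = (1 4)(2 6 5)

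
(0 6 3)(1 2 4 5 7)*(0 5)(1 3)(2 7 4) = (0 6 1 7 3 5 4)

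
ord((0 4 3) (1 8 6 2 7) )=15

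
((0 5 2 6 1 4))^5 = (0 4 1 6 2 5)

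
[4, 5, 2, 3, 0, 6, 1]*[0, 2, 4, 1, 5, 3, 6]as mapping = [0→5, 1→3, 2→4, 3→1, 4→0, 5→6, 6→2]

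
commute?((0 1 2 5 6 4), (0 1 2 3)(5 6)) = no:(0 1 2 5 6 4)*(0 1 2 3)(5 6) = (0 2 6 4 1 3), (0 1 2 3)(5 6)*(0 1 2 5 6 4) = (0 2 3 1 5 4)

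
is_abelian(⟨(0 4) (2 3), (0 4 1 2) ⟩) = no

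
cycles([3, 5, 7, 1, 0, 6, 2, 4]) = (0 3 1 5 6 2 7 4)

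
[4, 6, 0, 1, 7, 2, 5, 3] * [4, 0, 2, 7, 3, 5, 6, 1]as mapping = [0→3, 1→6, 2→4, 3→0, 4→1, 5→2, 6→5, 7→7]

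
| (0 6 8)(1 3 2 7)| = 12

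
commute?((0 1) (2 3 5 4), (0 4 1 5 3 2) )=no:(0 1) (2 3 5 4)*(0 4 1 5 3 2)=(0 5 1 4), (0 4 1 5 3 2)*(0 1) (2 3 5 4)=(0 2 1 4) 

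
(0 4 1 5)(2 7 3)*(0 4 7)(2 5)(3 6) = (0 7 6 3 5 4 1 2)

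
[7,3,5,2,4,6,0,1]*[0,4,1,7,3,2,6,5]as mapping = [0→5,1→7,2→2,3→1,4→3,5→6,6→0,7→4]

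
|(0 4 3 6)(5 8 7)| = 12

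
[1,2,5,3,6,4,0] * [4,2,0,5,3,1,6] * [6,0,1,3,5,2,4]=[1,6,0,2,4,3,5]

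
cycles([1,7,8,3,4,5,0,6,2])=(0 1 7 6)(2 8)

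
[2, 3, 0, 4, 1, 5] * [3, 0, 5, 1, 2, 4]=[5, 1, 3, 2, 0, 4]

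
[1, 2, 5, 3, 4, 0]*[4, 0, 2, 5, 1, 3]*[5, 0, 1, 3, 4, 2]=[5, 1, 3, 2, 0, 4]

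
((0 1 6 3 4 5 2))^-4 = (0 3 2 6 5 1 4)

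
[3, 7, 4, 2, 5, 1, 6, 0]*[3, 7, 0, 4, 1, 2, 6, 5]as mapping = [0→4, 1→5, 2→1, 3→0, 4→2, 5→7, 6→6, 7→3]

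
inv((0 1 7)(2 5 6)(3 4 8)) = (0 7 1)(2 6 5)(3 8 4)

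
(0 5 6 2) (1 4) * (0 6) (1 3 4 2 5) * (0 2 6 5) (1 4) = (0 4 3 1 6) (2 5) 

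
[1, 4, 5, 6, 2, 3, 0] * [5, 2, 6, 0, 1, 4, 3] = [2, 1, 4, 3, 6, 0, 5]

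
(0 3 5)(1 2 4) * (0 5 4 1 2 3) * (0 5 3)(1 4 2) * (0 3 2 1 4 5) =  (1 3)(2 5)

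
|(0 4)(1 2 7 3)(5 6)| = 4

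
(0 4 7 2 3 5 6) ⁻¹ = (0 6 5 3 2 7 4) 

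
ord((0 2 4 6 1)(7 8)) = 10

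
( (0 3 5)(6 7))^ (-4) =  (0 5 3)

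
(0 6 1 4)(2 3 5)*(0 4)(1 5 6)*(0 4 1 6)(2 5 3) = (0 6 3)(1 4)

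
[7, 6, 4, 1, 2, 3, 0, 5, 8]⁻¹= [6, 3, 4, 5, 2, 7, 1, 0, 8]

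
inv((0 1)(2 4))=(0 1)(2 4)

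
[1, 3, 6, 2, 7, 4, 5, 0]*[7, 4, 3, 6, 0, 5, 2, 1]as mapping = [0→4, 1→6, 2→2, 3→3, 4→1, 5→0, 6→5, 7→7]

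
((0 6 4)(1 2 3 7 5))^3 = (1 7 2 5 3)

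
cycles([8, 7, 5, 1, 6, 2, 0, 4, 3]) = (0 8 3 1 7 4 6)(2 5)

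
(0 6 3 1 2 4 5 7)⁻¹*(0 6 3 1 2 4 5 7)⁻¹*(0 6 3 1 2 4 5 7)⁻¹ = (0 4 3 7 2 6 5 1)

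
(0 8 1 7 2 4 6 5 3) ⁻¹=(0 3 5 6 4 2 7 1 8) 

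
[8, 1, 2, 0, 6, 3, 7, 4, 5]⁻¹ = [3, 1, 2, 5, 7, 8, 4, 6, 0]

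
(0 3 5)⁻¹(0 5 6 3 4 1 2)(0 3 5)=(0 6 5 4 1 2 3)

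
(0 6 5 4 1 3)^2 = (0 5 1)(3 6 4)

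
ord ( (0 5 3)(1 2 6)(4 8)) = 6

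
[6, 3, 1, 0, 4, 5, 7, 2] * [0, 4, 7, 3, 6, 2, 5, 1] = [5, 3, 4, 0, 6, 2, 1, 7]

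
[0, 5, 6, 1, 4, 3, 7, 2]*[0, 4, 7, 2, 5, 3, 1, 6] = [0, 3, 1, 4, 5, 2, 6, 7]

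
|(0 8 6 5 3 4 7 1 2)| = 9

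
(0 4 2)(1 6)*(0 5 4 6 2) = (0 6 1 2 5 4)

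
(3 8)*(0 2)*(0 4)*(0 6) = (0 2 4 6)(3 8)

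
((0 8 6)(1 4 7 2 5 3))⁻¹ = (0 6 8)(1 3 5 2 7 4)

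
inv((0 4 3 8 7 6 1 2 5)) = (0 5 2 1 6 7 8 3 4)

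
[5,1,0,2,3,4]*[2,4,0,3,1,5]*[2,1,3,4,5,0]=[0,5,3,2,4,1]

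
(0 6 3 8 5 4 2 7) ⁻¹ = (0 7 2 4 5 8 3 6) 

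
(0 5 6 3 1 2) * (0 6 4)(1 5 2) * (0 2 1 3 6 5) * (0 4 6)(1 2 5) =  (0 2 1 3 4 5 6)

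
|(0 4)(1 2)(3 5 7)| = 6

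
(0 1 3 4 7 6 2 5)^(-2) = (0 2 7 3)(1 5 6 4)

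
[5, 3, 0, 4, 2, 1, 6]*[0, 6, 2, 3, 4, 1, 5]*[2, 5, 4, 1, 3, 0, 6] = [5, 1, 2, 3, 4, 6, 0]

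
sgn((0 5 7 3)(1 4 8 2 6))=-1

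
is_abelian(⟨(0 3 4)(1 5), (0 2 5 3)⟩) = no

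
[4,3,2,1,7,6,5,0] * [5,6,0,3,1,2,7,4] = [1,3,0,6,4,7,2,5]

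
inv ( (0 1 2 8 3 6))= (0 6 3 8 2 1)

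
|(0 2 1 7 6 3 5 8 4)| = 9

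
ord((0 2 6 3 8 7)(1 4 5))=6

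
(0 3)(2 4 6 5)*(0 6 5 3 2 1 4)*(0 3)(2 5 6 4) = (0 5 1 2 3 4 6)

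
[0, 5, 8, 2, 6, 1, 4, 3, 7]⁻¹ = [0, 5, 3, 7, 6, 1, 4, 8, 2]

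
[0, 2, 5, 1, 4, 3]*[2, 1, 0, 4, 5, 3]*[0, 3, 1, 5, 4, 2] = [1, 0, 5, 3, 2, 4]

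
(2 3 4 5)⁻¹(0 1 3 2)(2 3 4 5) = (0 1 4 3)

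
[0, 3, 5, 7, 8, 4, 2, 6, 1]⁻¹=[0, 8, 6, 1, 5, 2, 7, 3, 4]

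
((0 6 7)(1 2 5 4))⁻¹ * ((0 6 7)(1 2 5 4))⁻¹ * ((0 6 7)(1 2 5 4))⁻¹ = (1 2 5 4)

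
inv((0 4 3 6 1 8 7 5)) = (0 5 7 8 1 6 3 4)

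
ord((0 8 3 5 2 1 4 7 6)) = 9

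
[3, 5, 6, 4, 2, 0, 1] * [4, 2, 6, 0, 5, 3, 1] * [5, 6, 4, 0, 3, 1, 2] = [5, 0, 6, 1, 2, 3, 4]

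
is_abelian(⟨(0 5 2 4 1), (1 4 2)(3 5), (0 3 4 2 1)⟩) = no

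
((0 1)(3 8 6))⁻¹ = (0 1)(3 6 8)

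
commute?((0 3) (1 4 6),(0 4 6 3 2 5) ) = no:(0 3) (1 4 6)*(0 4 6 3 2 5) = (0 2 5) (1 6) (3 4),(0 4 6 3 2 5)*(0 3) (1 4 6) = (0 6) (1 4) (2 5 3) 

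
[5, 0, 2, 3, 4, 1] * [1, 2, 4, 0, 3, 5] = [5, 1, 4, 0, 3, 2]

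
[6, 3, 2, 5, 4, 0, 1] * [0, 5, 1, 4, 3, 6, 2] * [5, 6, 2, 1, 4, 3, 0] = [2, 4, 6, 0, 1, 5, 3]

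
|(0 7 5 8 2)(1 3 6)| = 15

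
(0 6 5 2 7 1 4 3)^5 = (0 1 5 3 7 6 4 2)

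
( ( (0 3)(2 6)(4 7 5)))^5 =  (0 3)(2 6)(4 5 7)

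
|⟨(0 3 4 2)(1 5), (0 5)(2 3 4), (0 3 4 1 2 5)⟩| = 720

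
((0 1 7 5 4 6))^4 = (0 4 7)(1 6 5)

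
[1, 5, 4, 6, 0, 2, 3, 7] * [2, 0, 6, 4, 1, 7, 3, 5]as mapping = [0→0, 1→7, 2→1, 3→3, 4→2, 5→6, 6→4, 7→5]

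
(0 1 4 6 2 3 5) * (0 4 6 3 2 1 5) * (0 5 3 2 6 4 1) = (0 3 5 1 4 2 6)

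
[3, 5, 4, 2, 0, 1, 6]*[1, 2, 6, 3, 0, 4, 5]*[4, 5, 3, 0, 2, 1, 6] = [0, 2, 4, 6, 5, 3, 1]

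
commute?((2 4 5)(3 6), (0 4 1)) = no:(2 4 5)(3 6) * (0 4 1) = (0 4 5 2 1)(3 6), (0 4 1) * (2 4 5)(3 6) = (0 5 2 4 1)(3 6)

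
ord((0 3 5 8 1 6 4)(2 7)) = 14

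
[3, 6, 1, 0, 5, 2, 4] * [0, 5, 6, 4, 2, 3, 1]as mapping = [0→4, 1→1, 2→5, 3→0, 4→3, 5→6, 6→2]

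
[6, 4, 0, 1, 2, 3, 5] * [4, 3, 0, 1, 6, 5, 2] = [2, 6, 4, 3, 0, 1, 5]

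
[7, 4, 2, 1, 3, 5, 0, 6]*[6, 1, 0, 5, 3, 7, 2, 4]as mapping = [0→4, 1→3, 2→0, 3→1, 4→5, 5→7, 6→6, 7→2]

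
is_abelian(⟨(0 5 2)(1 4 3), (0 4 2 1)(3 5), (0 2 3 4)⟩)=no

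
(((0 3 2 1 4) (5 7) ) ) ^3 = (0 1 3 4 2) (5 7) 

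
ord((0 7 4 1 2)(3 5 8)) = 15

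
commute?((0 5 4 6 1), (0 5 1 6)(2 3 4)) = no:(0 5 4 6 1) * (0 5 1 6)(2 3 4) = (0 1 5 2 3 4), (0 5 1 6)(2 3 4) * (0 5 4 6 1) = (0 4 2 3 6 5)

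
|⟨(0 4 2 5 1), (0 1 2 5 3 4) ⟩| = 720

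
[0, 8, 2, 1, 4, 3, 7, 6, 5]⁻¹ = [0, 3, 2, 5, 4, 8, 7, 6, 1]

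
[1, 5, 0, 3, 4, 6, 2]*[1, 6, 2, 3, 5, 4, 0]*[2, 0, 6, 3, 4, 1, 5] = [5, 4, 0, 3, 1, 2, 6]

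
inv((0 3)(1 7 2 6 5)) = (0 3)(1 5 6 2 7)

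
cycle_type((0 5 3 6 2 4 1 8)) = 8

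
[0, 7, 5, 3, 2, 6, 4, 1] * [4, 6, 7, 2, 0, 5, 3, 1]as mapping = [0→4, 1→1, 2→5, 3→2, 4→7, 5→3, 6→0, 7→6]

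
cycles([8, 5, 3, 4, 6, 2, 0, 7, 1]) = (0 8 1 5 2 3 4 6)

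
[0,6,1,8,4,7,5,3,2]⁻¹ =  [0,2,8,7,4,6,1,5,3]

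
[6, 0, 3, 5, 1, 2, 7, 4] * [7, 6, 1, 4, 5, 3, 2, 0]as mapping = [0→2, 1→7, 2→4, 3→3, 4→6, 5→1, 6→0, 7→5]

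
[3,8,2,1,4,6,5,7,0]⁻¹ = [8,3,2,0,4,6,5,7,1]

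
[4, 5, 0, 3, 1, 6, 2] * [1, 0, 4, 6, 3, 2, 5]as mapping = [0→3, 1→2, 2→1, 3→6, 4→0, 5→5, 6→4]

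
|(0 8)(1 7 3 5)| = 4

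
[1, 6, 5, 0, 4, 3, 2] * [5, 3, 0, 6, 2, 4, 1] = [3, 1, 4, 5, 2, 6, 0]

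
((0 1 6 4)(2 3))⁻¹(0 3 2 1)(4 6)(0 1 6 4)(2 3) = (0 4)(1 2 3 6)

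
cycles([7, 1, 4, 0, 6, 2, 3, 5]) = (0 7 5 2 4 6 3)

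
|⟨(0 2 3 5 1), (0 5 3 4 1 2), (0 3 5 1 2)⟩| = 720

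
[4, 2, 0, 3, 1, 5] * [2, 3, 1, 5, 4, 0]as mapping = [0→4, 1→1, 2→2, 3→5, 4→3, 5→0]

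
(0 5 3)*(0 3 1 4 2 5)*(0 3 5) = (0 3 5 1 4 2)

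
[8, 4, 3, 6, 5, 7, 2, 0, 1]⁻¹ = [7, 8, 6, 2, 1, 4, 3, 5, 0]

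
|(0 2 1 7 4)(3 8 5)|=15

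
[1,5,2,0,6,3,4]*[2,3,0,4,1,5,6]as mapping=[0→3,1→5,2→0,3→2,4→6,5→4,6→1]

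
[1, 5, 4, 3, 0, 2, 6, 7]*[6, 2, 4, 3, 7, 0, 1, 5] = [2, 0, 7, 3, 6, 4, 1, 5]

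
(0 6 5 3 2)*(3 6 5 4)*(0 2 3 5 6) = (0 6 4 5)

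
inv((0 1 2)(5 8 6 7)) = (0 2 1)(5 7 6 8)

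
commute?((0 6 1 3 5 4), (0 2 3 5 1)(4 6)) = no:(0 6 1 3 5 4)*(0 2 3 5 1)(4 6) = (0 4 2 3 1 5 6), (0 2 3 5 1)(4 6)*(0 6 1 3 5 4) = (0 2 5 3 4 1 6)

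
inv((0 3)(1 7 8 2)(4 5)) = (0 3)(1 2 8 7)(4 5)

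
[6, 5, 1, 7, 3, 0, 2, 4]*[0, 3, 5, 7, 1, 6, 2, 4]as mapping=[0→2, 1→6, 2→3, 3→4, 4→7, 5→0, 6→5, 7→1]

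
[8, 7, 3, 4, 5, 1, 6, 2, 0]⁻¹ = [8, 5, 7, 2, 3, 4, 6, 1, 0]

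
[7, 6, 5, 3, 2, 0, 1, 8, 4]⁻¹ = [5, 6, 4, 3, 8, 2, 1, 0, 7]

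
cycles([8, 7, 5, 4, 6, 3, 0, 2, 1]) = (0 8 1 7 2 5 3 4 6) 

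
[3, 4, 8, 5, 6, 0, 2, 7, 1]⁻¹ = [5, 8, 6, 0, 1, 3, 4, 7, 2]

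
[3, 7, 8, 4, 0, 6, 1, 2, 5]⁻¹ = [4, 6, 7, 0, 3, 8, 5, 1, 2]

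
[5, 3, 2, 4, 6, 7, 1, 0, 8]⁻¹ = [7, 6, 2, 1, 3, 0, 4, 5, 8]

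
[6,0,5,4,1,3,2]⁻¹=[1,4,6,5,3,2,0]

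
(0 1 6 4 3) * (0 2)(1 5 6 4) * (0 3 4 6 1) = (0 5 1 6)(2 3)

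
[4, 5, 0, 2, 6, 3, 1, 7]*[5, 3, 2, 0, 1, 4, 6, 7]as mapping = [0→1, 1→4, 2→5, 3→2, 4→6, 5→0, 6→3, 7→7]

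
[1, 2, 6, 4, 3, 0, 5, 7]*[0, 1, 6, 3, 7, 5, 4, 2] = [1, 6, 4, 7, 3, 0, 5, 2]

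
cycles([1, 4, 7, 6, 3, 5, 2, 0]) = (0 1 4 3 6 2 7)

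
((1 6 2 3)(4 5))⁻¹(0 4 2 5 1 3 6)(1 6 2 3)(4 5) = (0 5 3 4 6 1 2)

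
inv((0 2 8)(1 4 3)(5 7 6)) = (0 8 2)(1 3 4)(5 6 7)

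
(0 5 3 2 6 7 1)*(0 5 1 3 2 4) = (0 1 5 2 6 7 3 4)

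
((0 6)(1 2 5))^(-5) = (0 6)(1 2 5)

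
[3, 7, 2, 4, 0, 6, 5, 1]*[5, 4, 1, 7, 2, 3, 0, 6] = [7, 6, 1, 2, 5, 0, 3, 4]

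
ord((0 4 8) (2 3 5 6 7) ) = 15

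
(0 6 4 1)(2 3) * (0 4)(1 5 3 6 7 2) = (0 7 2 6)(1 4 5 3)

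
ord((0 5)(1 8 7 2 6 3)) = 6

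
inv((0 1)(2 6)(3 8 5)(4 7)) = (0 1)(2 6)(3 5 8)(4 7)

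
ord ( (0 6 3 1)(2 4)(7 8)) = 4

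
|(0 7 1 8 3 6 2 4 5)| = 9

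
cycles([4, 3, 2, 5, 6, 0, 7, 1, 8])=(0 4 6 7 1 3 5)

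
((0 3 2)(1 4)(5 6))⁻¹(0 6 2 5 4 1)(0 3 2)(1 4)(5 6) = (0 6 1 4 3 5)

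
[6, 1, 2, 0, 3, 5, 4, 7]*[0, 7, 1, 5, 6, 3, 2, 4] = [2, 7, 1, 0, 5, 3, 6, 4]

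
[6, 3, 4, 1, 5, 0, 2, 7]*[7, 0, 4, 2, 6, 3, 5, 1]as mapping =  [0→5, 1→2, 2→6, 3→0, 4→3, 5→7, 6→4, 7→1]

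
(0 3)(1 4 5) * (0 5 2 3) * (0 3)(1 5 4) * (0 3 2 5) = (0 2 3 4 5)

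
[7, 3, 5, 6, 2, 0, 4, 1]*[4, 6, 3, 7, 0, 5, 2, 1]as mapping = [0→1, 1→7, 2→5, 3→2, 4→3, 5→4, 6→0, 7→6]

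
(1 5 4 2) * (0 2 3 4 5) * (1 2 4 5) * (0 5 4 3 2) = (0 3 4 2)(1 5)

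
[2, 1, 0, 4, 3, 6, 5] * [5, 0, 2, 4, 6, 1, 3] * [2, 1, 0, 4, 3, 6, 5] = [0, 2, 6, 5, 3, 4, 1]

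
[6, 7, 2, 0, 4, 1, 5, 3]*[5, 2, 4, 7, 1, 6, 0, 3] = [0, 3, 4, 5, 1, 2, 6, 7]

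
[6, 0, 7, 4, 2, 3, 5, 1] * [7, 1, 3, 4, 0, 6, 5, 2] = [5, 7, 2, 0, 3, 4, 6, 1]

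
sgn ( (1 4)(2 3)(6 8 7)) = 1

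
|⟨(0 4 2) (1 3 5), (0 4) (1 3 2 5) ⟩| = 360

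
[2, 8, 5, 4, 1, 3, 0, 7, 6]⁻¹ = [6, 4, 0, 5, 3, 2, 8, 7, 1]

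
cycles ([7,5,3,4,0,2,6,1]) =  (0 7 1 5 2 3 4)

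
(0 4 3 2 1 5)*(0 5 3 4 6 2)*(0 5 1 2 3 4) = (0 6 3 5 1 4)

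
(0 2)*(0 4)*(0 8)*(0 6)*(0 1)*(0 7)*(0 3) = (0 2 4 8 6 1 7 3)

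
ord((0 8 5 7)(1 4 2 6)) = 4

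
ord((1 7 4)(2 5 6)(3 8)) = 6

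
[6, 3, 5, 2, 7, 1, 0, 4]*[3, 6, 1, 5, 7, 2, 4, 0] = [4, 5, 2, 1, 0, 6, 3, 7]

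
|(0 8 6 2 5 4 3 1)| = 8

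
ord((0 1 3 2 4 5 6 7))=8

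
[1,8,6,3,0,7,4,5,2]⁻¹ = [4,0,8,3,6,7,2,5,1]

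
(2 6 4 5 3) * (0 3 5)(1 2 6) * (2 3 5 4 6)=(0 5 4)(1 3 2)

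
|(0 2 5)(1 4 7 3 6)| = 15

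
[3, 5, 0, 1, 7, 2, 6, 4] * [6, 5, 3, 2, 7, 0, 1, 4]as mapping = [0→2, 1→0, 2→6, 3→5, 4→4, 5→3, 6→1, 7→7]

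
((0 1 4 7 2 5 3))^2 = (0 4 2 3 1 7 5)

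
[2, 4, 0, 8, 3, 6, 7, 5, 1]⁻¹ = [2, 8, 0, 4, 1, 7, 5, 6, 3]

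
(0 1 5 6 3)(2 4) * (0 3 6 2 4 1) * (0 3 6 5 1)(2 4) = (0 3 6 5 4 2)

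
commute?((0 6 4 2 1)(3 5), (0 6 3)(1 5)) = no:(0 6 4 2 1)(3 5) * (0 6 3)(1 5) = (0 3 1 6 4 2 5), (0 6 3)(1 5) * (0 6 4 2 1)(3 5) = (0 4 2 1 3 6 5)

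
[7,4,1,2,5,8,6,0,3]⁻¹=[7,2,3,8,1,4,6,0,5]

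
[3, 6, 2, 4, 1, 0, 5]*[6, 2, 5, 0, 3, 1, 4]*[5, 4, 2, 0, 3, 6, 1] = [5, 3, 6, 0, 2, 1, 4]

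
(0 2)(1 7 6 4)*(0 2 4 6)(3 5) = (0 4 1 7)(3 5)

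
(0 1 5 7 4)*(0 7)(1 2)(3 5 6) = (0 2 1 6 3 5)(4 7)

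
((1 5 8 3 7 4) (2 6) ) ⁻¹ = (1 4 7 3 8 5) (2 6) 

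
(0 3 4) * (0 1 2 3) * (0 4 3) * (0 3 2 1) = (0 4)(2 3)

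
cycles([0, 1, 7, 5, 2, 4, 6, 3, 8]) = (2 7 3 5 4)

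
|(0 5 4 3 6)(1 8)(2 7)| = 10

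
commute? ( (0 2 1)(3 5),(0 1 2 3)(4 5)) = no: (0 2 1)(3 5) * (0 1 2 3)(4 5) = (0 3 4 5),(0 1 2 3)(4 5) * (0 2 1)(3 5) = (2 5 4 3)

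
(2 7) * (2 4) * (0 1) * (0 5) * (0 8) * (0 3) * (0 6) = (0 1 5 8 3 6) (2 7 4) 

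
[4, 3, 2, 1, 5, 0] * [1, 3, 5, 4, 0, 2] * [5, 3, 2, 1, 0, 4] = [5, 0, 4, 1, 2, 3]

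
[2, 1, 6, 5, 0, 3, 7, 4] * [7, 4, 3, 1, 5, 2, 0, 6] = [3, 4, 0, 2, 7, 1, 6, 5]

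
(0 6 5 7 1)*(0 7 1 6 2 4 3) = (0 2 4 3) (1 7 6 5) 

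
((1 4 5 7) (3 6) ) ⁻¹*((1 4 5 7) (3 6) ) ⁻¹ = (1 5) (4 7) 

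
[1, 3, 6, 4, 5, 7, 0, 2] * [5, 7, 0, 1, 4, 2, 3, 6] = [7, 1, 3, 4, 2, 6, 5, 0]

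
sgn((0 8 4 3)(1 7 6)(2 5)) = 1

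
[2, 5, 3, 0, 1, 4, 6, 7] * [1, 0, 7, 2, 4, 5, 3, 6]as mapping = [0→7, 1→5, 2→2, 3→1, 4→0, 5→4, 6→3, 7→6]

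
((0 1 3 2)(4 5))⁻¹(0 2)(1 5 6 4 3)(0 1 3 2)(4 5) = (0 1)(2 3 4 6 5)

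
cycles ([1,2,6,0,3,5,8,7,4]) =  (0 1 2 6 8 4 3)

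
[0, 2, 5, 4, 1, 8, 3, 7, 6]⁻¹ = [0, 4, 1, 6, 3, 2, 8, 7, 5]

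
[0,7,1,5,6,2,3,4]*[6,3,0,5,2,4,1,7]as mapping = [0→6,1→7,2→3,3→4,4→1,5→0,6→5,7→2]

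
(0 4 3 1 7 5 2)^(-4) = (0 1 2 3 5 4 7)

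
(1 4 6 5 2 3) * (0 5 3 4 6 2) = (0 5)(1 6 3)(2 4)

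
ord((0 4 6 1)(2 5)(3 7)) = 4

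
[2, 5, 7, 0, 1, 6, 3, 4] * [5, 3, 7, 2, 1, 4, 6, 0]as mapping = [0→7, 1→4, 2→0, 3→5, 4→3, 5→6, 6→2, 7→1]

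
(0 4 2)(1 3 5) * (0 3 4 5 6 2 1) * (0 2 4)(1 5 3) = (0 3 6 4 5 2 1)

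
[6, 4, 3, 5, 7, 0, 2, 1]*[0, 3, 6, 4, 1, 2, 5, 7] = [5, 1, 4, 2, 7, 0, 6, 3]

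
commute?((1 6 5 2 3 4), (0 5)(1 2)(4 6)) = no:(1 6 5 2 3 4)*(0 5)(1 2)(4 6) = (0 5 1 4 2 3 6), (0 5)(1 2)(4 6)*(1 6 5 2 3 4) = (0 2 6 1 3 4 5)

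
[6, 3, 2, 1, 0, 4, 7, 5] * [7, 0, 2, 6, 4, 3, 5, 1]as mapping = [0→5, 1→6, 2→2, 3→0, 4→7, 5→4, 6→1, 7→3]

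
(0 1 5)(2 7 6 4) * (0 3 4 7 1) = (1 5 3 4 2)(6 7)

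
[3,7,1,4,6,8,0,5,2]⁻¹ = [6,2,8,0,3,7,4,1,5]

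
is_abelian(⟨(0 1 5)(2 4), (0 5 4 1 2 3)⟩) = no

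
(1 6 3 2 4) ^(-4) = (1 6 3 2 4) 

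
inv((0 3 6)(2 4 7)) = (0 6 3)(2 7 4)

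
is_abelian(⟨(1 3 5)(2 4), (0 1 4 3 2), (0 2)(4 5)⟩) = no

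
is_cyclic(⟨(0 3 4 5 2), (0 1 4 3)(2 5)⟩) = no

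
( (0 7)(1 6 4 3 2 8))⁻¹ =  (0 7)(1 8 2 3 4 6)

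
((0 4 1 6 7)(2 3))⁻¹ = (0 7 6 1 4)(2 3)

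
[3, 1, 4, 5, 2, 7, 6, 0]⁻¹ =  [7, 1, 4, 0, 2, 3, 6, 5]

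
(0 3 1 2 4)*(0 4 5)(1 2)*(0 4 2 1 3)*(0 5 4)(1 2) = (0 5)(1 3 2 4)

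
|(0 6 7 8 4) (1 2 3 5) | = 20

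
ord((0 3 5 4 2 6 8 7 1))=9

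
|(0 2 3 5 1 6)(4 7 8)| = 6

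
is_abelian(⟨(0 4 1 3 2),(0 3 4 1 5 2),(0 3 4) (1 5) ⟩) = no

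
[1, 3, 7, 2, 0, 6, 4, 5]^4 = [7, 5, 4, 6, 2, 1, 3, 0]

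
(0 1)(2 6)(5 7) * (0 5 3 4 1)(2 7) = (1 5 2 6 7 3 4)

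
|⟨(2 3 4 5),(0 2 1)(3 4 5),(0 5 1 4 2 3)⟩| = 720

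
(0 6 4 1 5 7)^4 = (0 5 4)(1 6 7)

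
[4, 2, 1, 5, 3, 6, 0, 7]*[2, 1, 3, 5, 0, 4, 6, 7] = [0, 3, 1, 4, 5, 6, 2, 7]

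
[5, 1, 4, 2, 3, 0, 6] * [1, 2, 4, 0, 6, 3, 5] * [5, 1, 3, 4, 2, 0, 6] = [4, 3, 6, 2, 5, 1, 0]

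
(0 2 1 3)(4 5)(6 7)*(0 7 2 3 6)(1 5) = (0 3 7)(1 6 2 5 4)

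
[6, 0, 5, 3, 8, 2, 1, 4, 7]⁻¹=[1, 6, 5, 3, 7, 2, 0, 8, 4]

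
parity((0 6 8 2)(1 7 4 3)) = even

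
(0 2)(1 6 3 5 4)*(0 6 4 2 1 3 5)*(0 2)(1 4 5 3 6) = (0 4 6 3 2 1 5)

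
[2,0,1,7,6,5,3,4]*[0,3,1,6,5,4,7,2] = [1,0,3,2,7,4,6,5]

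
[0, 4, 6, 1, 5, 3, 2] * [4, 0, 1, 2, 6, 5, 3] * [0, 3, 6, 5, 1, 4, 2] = [1, 2, 5, 0, 4, 6, 3]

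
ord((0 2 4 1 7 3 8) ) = 7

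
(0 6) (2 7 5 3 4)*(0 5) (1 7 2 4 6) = (0 1 7) (3 6 5) 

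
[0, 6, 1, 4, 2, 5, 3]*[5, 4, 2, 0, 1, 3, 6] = [5, 6, 4, 1, 2, 3, 0]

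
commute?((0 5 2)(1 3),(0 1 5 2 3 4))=no:(0 5 2)(1 3)*(0 1 5 2 3 4)=(0 2 1 4)(3 5),(0 1 5 2 3 4)*(0 5 2)(1 3)=(0 3 4 5)(1 2)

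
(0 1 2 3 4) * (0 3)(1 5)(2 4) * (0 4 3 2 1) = (0 5)(1 3)(2 4)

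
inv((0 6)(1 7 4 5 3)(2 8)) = (0 6)(1 3 5 4 7)(2 8)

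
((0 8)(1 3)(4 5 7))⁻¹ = (0 8)(1 3)(4 7 5)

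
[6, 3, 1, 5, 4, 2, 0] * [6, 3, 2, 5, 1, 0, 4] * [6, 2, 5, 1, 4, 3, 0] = [4, 3, 1, 6, 2, 5, 0]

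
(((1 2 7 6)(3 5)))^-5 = (1 6 7 2)(3 5)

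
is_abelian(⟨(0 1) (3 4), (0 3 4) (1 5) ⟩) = no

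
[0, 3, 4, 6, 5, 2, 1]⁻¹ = [0, 6, 5, 1, 2, 4, 3]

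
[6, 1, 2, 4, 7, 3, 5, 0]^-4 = [5, 1, 2, 7, 0, 4, 3, 6]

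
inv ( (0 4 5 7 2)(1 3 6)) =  (0 2 7 5 4)(1 6 3)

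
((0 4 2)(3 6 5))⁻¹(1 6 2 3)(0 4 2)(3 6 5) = (0 6 1 5)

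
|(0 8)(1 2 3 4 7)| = 10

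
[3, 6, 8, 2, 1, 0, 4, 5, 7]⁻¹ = [5, 4, 3, 0, 6, 7, 1, 8, 2]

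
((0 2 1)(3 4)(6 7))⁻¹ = (0 1 2)(3 4)(6 7)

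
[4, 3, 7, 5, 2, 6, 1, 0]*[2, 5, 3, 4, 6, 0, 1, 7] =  [6, 4, 7, 0, 3, 1, 5, 2]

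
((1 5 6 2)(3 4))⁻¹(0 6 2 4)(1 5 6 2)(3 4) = (0 2 1 3)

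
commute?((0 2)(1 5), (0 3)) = no:(0 2)(1 5)*(0 3) = (0 2 3)(1 5), (0 3)*(0 2)(1 5) = (0 3 2)(1 5)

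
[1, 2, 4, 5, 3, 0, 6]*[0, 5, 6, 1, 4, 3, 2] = [5, 6, 4, 3, 1, 0, 2]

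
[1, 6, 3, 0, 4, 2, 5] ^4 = [2, 3, 6, 5, 4, 1, 0] 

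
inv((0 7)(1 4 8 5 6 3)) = (0 7)(1 3 6 5 8 4)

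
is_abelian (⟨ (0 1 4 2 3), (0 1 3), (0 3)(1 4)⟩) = no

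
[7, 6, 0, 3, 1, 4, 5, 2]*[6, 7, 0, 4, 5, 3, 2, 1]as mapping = [0→1, 1→2, 2→6, 3→4, 4→7, 5→5, 6→3, 7→0]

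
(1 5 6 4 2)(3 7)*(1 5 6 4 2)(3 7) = (1 6 2 5 4)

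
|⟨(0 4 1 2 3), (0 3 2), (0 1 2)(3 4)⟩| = 120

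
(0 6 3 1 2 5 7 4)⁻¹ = (0 4 7 5 2 1 3 6)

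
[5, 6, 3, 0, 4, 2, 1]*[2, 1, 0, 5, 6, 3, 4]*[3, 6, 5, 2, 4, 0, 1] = [2, 4, 0, 5, 1, 3, 6]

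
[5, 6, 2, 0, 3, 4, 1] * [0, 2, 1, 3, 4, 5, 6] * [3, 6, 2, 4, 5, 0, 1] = [0, 1, 6, 3, 4, 5, 2]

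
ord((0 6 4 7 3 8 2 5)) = 8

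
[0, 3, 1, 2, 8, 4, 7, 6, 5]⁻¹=[0, 2, 3, 1, 5, 8, 7, 6, 4]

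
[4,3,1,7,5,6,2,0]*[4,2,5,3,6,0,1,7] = [6,3,2,7,0,1,5,4]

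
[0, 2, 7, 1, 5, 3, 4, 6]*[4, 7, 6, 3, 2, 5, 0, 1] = [4, 6, 1, 7, 5, 3, 2, 0]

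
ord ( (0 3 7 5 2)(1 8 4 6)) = 20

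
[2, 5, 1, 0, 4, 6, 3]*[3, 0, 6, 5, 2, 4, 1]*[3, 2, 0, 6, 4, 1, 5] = [5, 4, 3, 6, 0, 2, 1]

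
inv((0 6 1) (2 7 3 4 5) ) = (0 1 6) (2 5 4 3 7) 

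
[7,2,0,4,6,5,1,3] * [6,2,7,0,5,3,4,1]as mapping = [0→1,1→7,2→6,3→5,4→4,5→3,6→2,7→0]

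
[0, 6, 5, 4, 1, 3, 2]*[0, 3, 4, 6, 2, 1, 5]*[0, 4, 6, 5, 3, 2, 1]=[0, 2, 4, 6, 5, 1, 3]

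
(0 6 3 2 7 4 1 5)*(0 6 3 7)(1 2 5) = (0 3 5 6 7 4 2)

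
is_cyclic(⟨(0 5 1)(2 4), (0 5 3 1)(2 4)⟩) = no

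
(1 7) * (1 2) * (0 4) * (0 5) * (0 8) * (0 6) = (0 4 5 8 6)(1 7 2)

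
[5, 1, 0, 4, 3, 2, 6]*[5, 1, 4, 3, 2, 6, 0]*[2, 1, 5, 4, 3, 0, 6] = [6, 1, 0, 5, 4, 3, 2]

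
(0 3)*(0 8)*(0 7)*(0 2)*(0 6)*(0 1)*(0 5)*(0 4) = (0 3 8 7 2 6 1 5 4)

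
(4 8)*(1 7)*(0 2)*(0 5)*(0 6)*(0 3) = (0 2 5 6 3)(1 7)(4 8)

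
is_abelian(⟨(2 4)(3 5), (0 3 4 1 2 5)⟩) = no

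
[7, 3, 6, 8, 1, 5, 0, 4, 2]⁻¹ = [6, 4, 8, 1, 7, 5, 2, 0, 3]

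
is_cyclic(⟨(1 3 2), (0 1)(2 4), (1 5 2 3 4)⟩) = no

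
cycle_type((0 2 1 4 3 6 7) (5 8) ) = 2.7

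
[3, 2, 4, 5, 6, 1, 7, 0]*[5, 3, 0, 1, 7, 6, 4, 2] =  [1, 0, 7, 6, 4, 3, 2, 5]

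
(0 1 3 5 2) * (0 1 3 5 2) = (0 3 2 1 5) 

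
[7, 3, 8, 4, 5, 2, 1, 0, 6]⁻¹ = [7, 6, 5, 1, 3, 4, 8, 0, 2]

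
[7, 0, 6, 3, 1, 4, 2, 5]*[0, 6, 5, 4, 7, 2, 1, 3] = [3, 0, 1, 4, 6, 7, 5, 2]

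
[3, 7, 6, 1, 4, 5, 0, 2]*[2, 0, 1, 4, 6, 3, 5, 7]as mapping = [0→4, 1→7, 2→5, 3→0, 4→6, 5→3, 6→2, 7→1]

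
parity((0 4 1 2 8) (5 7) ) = odd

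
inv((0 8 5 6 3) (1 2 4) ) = (0 3 6 5 8) (1 4 2) 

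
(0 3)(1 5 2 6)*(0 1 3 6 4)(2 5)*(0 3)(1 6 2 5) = (0 2 4 3 6)(1 5)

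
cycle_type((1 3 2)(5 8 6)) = 3^2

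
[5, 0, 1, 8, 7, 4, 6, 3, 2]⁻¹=[1, 2, 8, 7, 5, 0, 6, 4, 3]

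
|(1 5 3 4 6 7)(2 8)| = 6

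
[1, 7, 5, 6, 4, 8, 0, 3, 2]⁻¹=[6, 0, 8, 7, 4, 2, 3, 1, 5]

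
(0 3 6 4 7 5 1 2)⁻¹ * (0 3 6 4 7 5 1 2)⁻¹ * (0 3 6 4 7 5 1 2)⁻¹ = (0 5 6 2 7 3 1 4)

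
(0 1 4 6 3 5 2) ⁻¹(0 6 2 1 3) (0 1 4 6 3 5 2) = (0 4 5 1 3) 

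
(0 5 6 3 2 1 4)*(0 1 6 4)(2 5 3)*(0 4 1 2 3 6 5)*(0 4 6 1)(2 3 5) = (0 1 6 5)(3 4)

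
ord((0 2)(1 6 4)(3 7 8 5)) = 12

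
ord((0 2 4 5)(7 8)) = 4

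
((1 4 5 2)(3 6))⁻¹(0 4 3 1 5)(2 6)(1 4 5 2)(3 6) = (0 5 6 4 2)(1 3)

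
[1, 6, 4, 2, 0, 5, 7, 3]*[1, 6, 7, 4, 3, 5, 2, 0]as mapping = [0→6, 1→2, 2→3, 3→7, 4→1, 5→5, 6→0, 7→4]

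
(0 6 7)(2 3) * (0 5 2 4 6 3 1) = (0 3 4 6 7 5 2 1)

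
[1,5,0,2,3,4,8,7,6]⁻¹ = [2,0,3,4,5,1,8,7,6]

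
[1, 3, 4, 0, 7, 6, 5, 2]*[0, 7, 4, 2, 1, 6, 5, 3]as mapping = [0→7, 1→2, 2→1, 3→0, 4→3, 5→5, 6→6, 7→4]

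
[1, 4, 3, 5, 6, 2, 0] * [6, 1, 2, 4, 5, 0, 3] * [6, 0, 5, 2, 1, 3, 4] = [0, 3, 1, 6, 2, 5, 4]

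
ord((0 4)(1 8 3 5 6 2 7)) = 14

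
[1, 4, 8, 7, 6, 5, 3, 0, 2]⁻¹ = [7, 0, 8, 6, 1, 5, 4, 3, 2]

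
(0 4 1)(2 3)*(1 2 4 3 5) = (0 3 4 2 5 1)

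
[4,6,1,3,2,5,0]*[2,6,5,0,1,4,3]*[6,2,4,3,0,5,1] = [2,3,1,6,5,0,4]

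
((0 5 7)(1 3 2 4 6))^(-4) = (0 7 5)(1 3 2 4 6)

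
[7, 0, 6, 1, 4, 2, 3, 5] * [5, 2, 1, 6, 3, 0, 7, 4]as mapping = [0→4, 1→5, 2→7, 3→2, 4→3, 5→1, 6→6, 7→0]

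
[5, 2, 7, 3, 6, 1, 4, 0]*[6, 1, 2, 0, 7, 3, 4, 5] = [3, 2, 5, 0, 4, 1, 7, 6]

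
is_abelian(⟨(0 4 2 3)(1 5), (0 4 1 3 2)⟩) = no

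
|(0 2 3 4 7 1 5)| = 7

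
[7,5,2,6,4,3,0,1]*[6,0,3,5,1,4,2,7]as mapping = [0→7,1→4,2→3,3→2,4→1,5→5,6→6,7→0]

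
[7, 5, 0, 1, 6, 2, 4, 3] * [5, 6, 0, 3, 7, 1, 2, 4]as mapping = [0→4, 1→1, 2→5, 3→6, 4→2, 5→0, 6→7, 7→3]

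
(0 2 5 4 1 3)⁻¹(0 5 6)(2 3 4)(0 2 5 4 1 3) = (0 1 5)(2 4 6)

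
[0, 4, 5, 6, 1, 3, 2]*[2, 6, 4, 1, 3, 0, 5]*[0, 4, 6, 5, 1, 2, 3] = [6, 5, 0, 2, 3, 4, 1]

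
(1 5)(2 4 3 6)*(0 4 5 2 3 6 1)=(0 4 6 3 1 2 5)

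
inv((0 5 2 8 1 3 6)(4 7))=(0 6 3 1 8 2 5)(4 7)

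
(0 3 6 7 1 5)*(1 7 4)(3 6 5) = (0 6 4 1 3 5)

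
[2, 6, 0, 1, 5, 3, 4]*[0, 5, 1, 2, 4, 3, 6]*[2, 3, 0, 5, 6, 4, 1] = [3, 1, 2, 4, 5, 0, 6]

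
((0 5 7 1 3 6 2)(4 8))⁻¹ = (0 2 6 3 1 7 5)(4 8)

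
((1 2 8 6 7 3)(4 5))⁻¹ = (1 3 7 6 8 2)(4 5)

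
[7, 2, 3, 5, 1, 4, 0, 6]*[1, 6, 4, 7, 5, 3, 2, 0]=[0, 4, 7, 3, 6, 5, 1, 2]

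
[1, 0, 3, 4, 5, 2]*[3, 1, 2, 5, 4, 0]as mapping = [0→1, 1→3, 2→5, 3→4, 4→0, 5→2]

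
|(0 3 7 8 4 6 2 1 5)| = 9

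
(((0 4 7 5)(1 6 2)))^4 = (1 6 2)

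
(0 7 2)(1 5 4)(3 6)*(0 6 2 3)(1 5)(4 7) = (0 4 5 7 3 2 6)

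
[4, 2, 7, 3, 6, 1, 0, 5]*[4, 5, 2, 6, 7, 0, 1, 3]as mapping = [0→7, 1→2, 2→3, 3→6, 4→1, 5→5, 6→4, 7→0]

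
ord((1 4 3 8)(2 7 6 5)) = 4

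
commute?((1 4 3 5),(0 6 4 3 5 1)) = no:(1 4 3 5)*(0 6 4 3 5 1) = (0 6 4 5)(1 3),(0 6 4 3 5 1)*(1 4 3 5) = (0 6 3 1)(4 5)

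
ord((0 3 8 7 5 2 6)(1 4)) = 14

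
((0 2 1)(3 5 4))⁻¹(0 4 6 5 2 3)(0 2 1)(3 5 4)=(1 5 2 3 6 4)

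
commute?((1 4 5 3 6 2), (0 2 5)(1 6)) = no:(1 4 5 3 6 2) * (0 2 5)(1 6) = (0 2 6 5 3 1 4), (0 2 5)(1 6) * (1 4 5 3 6 2) = (0 1 2 3 6 4 5)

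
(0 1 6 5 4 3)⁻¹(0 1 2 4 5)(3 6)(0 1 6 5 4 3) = (0 5)(1 6 2 3 4)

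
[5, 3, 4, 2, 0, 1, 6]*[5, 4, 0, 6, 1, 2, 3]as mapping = [0→2, 1→6, 2→1, 3→0, 4→5, 5→4, 6→3]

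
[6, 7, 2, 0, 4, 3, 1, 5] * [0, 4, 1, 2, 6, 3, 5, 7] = [5, 7, 1, 0, 6, 2, 4, 3]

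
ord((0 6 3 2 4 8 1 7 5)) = 9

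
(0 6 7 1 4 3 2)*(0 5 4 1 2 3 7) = (0 6)(2 5 4 7)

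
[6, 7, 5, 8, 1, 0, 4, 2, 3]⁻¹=[5, 4, 7, 8, 6, 2, 0, 1, 3]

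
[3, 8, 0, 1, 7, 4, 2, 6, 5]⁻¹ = [2, 3, 6, 0, 5, 8, 7, 4, 1]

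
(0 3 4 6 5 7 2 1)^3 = (0 6 2 3 5 1 4 7)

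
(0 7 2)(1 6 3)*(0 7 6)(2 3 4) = (0 6 4 2 7 3 1)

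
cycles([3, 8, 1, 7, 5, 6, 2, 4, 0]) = (0 3 7 4 5 6 2 1 8)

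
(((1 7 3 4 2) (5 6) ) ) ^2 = (1 3 2 7 4) 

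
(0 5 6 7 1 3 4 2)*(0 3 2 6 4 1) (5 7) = (0 7) (1 2 3) (4 6 5) 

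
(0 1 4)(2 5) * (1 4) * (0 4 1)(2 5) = (0 1)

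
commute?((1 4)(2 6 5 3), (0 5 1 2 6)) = no:(1 4)(2 6 5 3)*(0 5 1 2 6) = (0 5 3 6 1 4 2), (0 5 1 2 6)*(1 4)(2 6 5 3) = (0 3 2 5 4 1 6)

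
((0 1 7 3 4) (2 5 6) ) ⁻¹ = (0 4 3 7 1) (2 6 5) 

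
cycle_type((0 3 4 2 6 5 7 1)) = 8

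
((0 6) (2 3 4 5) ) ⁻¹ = (0 6) (2 5 4 3) 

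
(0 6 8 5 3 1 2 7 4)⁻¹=(0 4 7 2 1 3 5 8 6)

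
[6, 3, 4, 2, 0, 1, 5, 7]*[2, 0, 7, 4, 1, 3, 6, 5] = [6, 4, 1, 7, 2, 0, 3, 5]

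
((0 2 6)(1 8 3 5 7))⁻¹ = (0 6 2)(1 7 5 3 8)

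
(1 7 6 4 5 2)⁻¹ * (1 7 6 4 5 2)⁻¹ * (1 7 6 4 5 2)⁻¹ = (1 4)(2 6)(5 7)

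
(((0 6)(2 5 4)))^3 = (0 6)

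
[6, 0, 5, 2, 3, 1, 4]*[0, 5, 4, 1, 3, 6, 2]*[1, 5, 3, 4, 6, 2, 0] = [3, 1, 0, 6, 5, 2, 4]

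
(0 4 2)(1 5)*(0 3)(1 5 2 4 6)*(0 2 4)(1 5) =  (0 6 5 1 4)(2 3)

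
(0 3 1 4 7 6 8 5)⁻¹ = (0 5 8 6 7 4 1 3)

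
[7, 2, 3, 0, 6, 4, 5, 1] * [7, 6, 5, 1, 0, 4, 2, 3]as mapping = [0→3, 1→5, 2→1, 3→7, 4→2, 5→0, 6→4, 7→6]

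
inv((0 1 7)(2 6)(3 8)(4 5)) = (0 7 1)(2 6)(3 8)(4 5)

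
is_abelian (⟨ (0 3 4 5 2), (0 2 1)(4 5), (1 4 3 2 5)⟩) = no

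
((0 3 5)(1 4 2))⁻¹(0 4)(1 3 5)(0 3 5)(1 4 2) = (0 4 5)(2 3)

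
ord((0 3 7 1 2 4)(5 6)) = 6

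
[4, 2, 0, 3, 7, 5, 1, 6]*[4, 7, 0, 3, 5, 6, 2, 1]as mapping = [0→5, 1→0, 2→4, 3→3, 4→1, 5→6, 6→7, 7→2]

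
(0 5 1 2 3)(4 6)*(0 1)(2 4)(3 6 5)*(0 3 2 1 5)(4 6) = (0 2 4)(1 6)(3 5)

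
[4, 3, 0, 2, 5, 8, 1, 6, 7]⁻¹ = [2, 6, 3, 1, 0, 4, 7, 8, 5]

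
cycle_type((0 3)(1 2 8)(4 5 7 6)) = 2.3.4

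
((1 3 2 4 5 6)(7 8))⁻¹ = (1 6 5 4 2 3)(7 8)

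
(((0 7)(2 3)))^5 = (0 7)(2 3)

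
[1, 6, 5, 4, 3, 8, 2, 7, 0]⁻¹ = [8, 0, 6, 4, 3, 2, 1, 7, 5]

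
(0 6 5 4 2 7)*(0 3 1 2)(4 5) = (0 6 4)(1 2 7 3)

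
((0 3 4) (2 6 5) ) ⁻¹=(0 4 3) (2 5 6) 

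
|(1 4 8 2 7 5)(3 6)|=6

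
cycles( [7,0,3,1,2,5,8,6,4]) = (0 7 6 8 4 2 3 1)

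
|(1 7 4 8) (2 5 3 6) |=4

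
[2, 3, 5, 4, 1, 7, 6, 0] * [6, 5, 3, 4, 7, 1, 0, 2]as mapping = [0→3, 1→4, 2→1, 3→7, 4→5, 5→2, 6→0, 7→6]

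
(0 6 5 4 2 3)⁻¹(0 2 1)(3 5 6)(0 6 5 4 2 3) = (0 4 5)(1 6 3)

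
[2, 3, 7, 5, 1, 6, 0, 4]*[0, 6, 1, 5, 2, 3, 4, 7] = [1, 5, 7, 3, 6, 4, 0, 2]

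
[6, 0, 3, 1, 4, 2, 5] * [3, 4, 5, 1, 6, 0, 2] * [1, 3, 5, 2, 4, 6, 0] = [5, 2, 3, 4, 0, 6, 1]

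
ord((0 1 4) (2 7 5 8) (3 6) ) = 12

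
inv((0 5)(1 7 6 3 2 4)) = (0 5)(1 4 2 3 6 7)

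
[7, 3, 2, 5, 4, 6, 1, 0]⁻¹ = [7, 6, 2, 1, 4, 3, 5, 0]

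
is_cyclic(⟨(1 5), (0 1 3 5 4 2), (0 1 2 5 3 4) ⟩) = no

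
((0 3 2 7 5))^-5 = ()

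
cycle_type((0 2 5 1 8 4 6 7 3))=9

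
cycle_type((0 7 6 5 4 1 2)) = 7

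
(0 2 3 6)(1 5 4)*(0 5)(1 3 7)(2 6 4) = (0 6 5 2 7 1)(3 4)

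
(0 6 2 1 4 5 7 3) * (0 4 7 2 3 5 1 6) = (1 7 5 2 6 3 4)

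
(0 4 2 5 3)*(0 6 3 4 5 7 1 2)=(0 5 4)(1 2 7)(3 6)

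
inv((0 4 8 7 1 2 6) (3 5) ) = (0 6 2 1 7 8 4) (3 5) 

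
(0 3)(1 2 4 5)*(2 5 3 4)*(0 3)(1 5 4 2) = (0 2 1 4)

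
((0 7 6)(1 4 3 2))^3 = (1 2 3 4)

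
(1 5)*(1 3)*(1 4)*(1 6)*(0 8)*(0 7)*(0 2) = (0 8 7 2)(1 5 3 4 6)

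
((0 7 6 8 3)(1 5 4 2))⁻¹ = (0 3 8 6 7)(1 2 4 5)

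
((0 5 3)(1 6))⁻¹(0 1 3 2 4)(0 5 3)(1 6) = (0 2 4 5 6)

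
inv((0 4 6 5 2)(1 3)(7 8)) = (0 2 5 6 4)(1 3)(7 8)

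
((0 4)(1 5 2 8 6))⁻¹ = (0 4)(1 6 8 2 5)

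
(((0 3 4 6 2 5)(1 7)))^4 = (0 2 4)(3 5 6)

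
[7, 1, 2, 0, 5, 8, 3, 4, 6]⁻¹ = [3, 1, 2, 6, 7, 4, 8, 0, 5]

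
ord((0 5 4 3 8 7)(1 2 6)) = 6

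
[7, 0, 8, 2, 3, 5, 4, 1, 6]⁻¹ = [1, 7, 3, 4, 6, 5, 8, 0, 2]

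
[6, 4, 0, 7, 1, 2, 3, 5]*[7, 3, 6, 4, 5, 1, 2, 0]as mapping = [0→2, 1→5, 2→7, 3→0, 4→3, 5→6, 6→4, 7→1]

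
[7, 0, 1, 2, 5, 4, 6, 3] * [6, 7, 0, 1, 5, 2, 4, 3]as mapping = [0→3, 1→6, 2→7, 3→0, 4→2, 5→5, 6→4, 7→1]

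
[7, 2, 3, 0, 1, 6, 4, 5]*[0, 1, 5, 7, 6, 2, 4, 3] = [3, 5, 7, 0, 1, 4, 6, 2]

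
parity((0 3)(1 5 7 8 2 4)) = even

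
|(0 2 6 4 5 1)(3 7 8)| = 6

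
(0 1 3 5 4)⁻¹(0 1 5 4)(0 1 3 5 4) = (0 1 3 4)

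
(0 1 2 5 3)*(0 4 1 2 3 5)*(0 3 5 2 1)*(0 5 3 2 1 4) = (0 4 5 1 3)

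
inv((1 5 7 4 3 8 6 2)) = (1 2 6 8 3 4 7 5)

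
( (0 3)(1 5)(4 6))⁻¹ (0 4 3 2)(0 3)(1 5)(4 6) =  (0 2 3 6)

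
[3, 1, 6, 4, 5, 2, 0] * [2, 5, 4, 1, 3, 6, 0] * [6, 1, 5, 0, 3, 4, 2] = [1, 4, 6, 0, 2, 3, 5]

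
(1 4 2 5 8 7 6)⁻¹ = (1 6 7 8 5 2 4)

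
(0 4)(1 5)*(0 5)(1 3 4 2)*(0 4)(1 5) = (0 2 5 3)(1 4)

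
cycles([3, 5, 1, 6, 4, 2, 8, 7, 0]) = (0 3 6 8)(1 5 2)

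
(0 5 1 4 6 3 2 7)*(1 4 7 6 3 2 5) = (0 1 7)(2 6)(3 5 4)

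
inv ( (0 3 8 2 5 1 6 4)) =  (0 4 6 1 5 2 8 3)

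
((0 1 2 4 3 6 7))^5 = (0 6 4 1 7 3 2)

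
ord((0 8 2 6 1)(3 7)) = 10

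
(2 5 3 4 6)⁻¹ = (2 6 4 3 5)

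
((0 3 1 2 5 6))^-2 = (0 5 1)(2 3 6)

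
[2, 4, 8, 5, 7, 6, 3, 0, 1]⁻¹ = [7, 8, 0, 6, 1, 3, 5, 4, 2]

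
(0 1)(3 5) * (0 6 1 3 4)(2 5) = (0 3 2 5 4)(1 6)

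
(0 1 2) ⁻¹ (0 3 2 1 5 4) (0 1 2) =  (0 2 5 4 1 3) 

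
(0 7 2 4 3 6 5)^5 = (0 6 4 7 5 3 2)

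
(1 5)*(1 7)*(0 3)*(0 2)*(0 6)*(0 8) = (0 3 2 6 8)(1 5 7)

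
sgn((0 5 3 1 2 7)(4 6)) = 1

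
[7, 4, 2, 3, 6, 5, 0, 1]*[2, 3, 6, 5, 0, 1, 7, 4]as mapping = [0→4, 1→0, 2→6, 3→5, 4→7, 5→1, 6→2, 7→3]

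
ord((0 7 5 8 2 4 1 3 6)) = 9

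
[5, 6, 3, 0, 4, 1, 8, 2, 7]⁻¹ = [3, 5, 7, 2, 4, 0, 1, 8, 6]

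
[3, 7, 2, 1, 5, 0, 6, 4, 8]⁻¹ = [5, 3, 2, 0, 7, 4, 6, 1, 8]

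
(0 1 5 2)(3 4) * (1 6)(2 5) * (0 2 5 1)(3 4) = (0 6)(1 5)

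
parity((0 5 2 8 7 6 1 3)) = odd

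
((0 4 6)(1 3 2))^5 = (0 6 4)(1 2 3)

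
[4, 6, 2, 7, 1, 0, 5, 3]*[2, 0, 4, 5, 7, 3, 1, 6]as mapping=[0→7, 1→1, 2→4, 3→6, 4→0, 5→2, 6→3, 7→5]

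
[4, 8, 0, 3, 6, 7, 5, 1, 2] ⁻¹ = [2, 7, 8, 3, 0, 6, 4, 5, 1] 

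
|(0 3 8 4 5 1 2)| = 7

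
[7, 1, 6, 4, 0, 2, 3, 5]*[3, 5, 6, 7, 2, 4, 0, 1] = [1, 5, 0, 2, 3, 6, 7, 4]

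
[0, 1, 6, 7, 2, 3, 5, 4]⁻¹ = [0, 1, 4, 5, 7, 6, 2, 3]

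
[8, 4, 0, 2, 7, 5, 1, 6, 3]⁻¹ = [2, 6, 3, 8, 1, 5, 7, 4, 0]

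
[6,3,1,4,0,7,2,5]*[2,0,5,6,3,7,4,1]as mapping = [0→4,1→6,2→0,3→3,4→2,5→1,6→5,7→7]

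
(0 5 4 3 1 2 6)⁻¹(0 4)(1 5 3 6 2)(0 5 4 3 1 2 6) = (0 6 2 4 1)(3 5)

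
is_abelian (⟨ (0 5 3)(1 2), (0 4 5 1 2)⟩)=no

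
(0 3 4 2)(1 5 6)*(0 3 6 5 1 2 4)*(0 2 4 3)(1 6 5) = (0 5 1 6 4 3 2)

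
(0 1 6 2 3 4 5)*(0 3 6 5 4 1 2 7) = (0 2 6 7)(1 5 3)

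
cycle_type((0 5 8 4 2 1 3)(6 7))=2.7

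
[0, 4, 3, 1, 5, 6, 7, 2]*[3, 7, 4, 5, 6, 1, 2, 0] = [3, 6, 5, 7, 1, 2, 0, 4]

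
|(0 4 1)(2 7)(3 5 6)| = 6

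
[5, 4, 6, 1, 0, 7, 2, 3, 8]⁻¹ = [4, 3, 6, 7, 1, 0, 2, 5, 8]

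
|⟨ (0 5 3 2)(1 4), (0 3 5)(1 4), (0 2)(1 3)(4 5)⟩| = 720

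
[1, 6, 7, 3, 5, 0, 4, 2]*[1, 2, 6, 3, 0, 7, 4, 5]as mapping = [0→2, 1→4, 2→5, 3→3, 4→7, 5→1, 6→0, 7→6]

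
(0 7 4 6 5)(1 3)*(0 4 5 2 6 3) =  (0 7 5 4 3 1)(2 6)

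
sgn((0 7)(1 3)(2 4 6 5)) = -1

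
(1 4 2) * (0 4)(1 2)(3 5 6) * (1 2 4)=(0 1)(2 4)(3 5 6)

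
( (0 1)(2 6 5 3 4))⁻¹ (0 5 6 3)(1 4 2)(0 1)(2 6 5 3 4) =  (0 2 6)(1 3 5 4)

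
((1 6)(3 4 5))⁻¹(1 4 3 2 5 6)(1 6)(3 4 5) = (1 6 5 4 2 3)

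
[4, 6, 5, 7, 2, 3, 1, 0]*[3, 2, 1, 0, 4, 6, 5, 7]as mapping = [0→4, 1→5, 2→6, 3→7, 4→1, 5→0, 6→2, 7→3]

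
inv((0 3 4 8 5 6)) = (0 6 5 8 4 3)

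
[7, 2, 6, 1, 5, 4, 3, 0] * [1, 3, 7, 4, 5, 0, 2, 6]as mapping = [0→6, 1→7, 2→2, 3→3, 4→0, 5→5, 6→4, 7→1]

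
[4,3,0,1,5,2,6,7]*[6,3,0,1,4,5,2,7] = [4,1,6,3,5,0,2,7]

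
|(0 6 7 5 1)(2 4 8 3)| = 20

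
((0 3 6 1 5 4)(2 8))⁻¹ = (0 4 5 1 6 3)(2 8)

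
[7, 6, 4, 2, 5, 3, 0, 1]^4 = [0, 1, 2, 3, 4, 5, 6, 7]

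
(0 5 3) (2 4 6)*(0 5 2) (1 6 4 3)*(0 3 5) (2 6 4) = (0 6 3) (1 4 2 5) 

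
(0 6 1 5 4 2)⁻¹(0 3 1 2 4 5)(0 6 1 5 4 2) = (0 2 4 6 3 5)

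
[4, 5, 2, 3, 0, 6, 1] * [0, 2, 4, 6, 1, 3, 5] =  [1, 3, 4, 6, 0, 5, 2]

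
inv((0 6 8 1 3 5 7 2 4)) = (0 4 2 7 5 3 1 8 6)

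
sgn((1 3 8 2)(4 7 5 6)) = 1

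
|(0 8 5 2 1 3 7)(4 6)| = 14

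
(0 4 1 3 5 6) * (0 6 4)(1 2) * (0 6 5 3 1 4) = (0 6 5)(2 4)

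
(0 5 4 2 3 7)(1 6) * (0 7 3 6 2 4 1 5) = (1 2 6 5)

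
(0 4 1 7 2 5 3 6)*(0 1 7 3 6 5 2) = (0 4 7)(1 3 5 6)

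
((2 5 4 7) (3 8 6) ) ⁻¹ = (2 7 4 5) (3 6 8) 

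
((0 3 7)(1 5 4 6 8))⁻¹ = (0 7 3)(1 8 6 4 5)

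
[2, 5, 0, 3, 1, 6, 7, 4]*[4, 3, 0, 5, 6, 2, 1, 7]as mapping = [0→0, 1→2, 2→4, 3→5, 4→3, 5→1, 6→7, 7→6]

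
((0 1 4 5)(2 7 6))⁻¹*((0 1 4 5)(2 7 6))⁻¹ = (0 4)(1 5)(2 7 6)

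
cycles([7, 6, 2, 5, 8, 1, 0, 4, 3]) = (0 7 4 8 3 5 1 6)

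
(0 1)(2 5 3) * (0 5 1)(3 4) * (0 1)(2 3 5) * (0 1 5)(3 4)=(0 5 3 4)(1 2)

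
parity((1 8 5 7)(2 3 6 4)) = even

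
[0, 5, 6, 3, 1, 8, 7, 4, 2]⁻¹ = [0, 4, 8, 3, 7, 1, 2, 6, 5]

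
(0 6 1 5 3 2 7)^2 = (0 1 3 7 6 5 2)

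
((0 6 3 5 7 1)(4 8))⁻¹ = (0 1 7 5 3 6)(4 8)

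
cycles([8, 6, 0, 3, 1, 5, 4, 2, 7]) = (0 8 7 2)(1 6 4)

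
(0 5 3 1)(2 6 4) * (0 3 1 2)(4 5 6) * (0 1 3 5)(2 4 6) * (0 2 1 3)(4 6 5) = (0 1 4 3 6 2 5)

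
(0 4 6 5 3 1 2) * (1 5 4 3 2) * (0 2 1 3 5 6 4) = (0 5 1 3 6)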